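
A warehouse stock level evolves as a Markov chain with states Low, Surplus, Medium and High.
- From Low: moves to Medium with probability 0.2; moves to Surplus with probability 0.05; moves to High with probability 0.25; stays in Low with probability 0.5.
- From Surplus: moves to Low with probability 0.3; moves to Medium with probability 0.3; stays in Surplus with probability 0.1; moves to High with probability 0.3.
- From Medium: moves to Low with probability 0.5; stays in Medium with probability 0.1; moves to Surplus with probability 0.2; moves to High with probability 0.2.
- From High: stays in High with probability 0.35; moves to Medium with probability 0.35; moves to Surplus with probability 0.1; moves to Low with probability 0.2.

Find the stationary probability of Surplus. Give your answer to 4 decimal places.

0.1029

Let the stationary distribution be π with π = πP and π_1 + π_2 + π_3 + π_4 = 1.
π_1 = 0.5·π_1 + 0.3·π_2 + 0.5·π_3 + 0.2·π_4
π_2 = 0.05·π_1 + 0.1·π_2 + 0.2·π_3 + 0.1·π_4
π_3 = 0.2·π_1 + 0.3·π_2 + 0.1·π_3 + 0.35·π_4
Solving with the normalization constraint gives π = (0.3982, 0.1029, 0.2281, 0.2708).
So the stationary probability of Surplus is 0.1029.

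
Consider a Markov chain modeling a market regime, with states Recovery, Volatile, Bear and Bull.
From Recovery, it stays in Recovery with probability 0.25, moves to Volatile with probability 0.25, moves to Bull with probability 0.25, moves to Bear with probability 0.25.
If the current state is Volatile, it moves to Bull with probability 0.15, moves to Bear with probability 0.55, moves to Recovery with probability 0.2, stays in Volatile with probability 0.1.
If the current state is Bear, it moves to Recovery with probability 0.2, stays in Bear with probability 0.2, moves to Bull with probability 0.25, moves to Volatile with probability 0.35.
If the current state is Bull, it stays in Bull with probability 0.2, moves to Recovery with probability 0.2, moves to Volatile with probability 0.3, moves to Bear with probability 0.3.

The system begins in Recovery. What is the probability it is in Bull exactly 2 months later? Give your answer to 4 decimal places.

Propagate the distribution vector 2 months from Recovery.
After 0 months: (1.0000, 0.0000, 0.0000, 0.0000)
After 1 month: (0.2500, 0.2500, 0.2500, 0.2500)
After 2 months: (0.2125, 0.2500, 0.3250, 0.2125)
P(in Bull after 2 months) = 0.2125

0.2125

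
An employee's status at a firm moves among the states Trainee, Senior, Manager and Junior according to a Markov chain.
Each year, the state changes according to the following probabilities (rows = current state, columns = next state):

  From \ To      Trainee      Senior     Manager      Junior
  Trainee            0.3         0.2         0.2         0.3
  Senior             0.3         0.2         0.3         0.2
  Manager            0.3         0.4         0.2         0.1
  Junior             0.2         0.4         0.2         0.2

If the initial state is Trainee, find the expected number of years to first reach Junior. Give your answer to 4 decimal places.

Let t(s) be the expected number of years to first reach Junior from state s, with t(Junior) = 0. Conditioning on the first year:
t(Trainee) = 1 + 0.3·t(Trainee) + 0.2·t(Senior) + 0.2·t(Manager)
t(Senior) = 1 + 0.3·t(Trainee) + 0.2·t(Senior) + 0.3·t(Manager)
t(Manager) = 1 + 0.3·t(Trainee) + 0.4·t(Senior) + 0.2·t(Manager)
Solving: t(Trainee) = 4.3363, t(Senior) = 4.8673, t(Manager) = 5.3097.
Expected years from Trainee to Junior: 4.3363.

4.3363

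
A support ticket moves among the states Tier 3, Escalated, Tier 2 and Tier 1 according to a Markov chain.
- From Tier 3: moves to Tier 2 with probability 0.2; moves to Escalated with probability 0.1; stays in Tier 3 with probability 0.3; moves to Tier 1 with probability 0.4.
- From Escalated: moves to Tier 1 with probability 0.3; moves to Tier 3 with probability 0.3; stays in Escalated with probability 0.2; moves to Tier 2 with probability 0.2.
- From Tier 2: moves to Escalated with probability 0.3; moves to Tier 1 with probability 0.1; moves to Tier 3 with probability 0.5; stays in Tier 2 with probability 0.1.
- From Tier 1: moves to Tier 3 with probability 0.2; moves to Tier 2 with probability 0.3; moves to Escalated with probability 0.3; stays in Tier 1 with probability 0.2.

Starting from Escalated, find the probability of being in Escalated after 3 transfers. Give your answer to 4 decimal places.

0.2160

Propagate the distribution vector 3 transfers from Escalated.
After 0 transfers: (0.0000, 1.0000, 0.0000, 0.0000)
After 1 transfer: (0.3000, 0.2000, 0.2000, 0.3000)
After 2 transfers: (0.3100, 0.2200, 0.2100, 0.2600)
After 3 transfers: (0.3160, 0.2160, 0.2050, 0.2630)
P(in Escalated after 3 transfers) = 0.2160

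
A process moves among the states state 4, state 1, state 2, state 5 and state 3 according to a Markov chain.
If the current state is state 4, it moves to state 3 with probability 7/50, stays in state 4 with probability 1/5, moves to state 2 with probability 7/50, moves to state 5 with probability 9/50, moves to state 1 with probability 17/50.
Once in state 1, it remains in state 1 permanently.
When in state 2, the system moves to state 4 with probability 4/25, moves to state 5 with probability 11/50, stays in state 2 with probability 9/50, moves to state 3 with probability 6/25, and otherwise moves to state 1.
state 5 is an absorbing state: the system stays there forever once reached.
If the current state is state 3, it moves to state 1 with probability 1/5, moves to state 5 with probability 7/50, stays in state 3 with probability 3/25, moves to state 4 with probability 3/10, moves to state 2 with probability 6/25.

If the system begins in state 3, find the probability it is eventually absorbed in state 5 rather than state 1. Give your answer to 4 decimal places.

0.4146

Let h(s) be the probability of absorption at state 5 starting from transient state s. Then h(state 5) = 1 and h(state 1) = 0. By first-step analysis:
h(state 4) = 0.2·h(state 4) + 0.34·0 + 0.14·h(state 2) + 0.18·1 + 0.14·h(state 3)
h(state 2) = 0.16·h(state 4) + 0.2·0 + 0.18·h(state 2) + 0.22·1 + 0.24·h(state 3)
h(state 3) = 0.3·h(state 4) + 0.2·0 + 0.24·h(state 2) + 0.14·1 + 0.12·h(state 3)
Solving: h(state 4) = 0.3787, h(state 2) = 0.4635, h(state 3) = 0.4146.
Starting from state 3, the probability is 0.4146.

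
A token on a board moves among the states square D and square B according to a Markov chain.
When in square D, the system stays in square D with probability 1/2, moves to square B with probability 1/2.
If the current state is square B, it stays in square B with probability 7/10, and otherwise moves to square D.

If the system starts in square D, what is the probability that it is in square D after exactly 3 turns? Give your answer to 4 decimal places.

0.3800

Propagate the distribution vector 3 turns from square D.
After 0 turns: (1.0000, 0.0000)
After 1 turn: (0.5000, 0.5000)
After 2 turns: (0.4000, 0.6000)
After 3 turns: (0.3800, 0.6200)
P(in square D after 3 turns) = 0.3800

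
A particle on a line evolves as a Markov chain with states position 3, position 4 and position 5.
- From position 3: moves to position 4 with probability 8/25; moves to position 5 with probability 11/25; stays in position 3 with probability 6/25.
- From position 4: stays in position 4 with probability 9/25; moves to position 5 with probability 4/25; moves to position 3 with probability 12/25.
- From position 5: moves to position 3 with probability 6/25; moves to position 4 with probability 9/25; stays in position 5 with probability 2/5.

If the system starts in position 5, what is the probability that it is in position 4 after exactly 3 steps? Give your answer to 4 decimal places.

Propagate the distribution vector 3 steps from position 5.
After 0 steps: (0.0000, 0.0000, 1.0000)
After 1 step: (0.2400, 0.3600, 0.4000)
After 2 steps: (0.3264, 0.3504, 0.3232)
After 3 steps: (0.3241, 0.3469, 0.3290)
P(in position 4 after 3 steps) = 0.3469

0.3469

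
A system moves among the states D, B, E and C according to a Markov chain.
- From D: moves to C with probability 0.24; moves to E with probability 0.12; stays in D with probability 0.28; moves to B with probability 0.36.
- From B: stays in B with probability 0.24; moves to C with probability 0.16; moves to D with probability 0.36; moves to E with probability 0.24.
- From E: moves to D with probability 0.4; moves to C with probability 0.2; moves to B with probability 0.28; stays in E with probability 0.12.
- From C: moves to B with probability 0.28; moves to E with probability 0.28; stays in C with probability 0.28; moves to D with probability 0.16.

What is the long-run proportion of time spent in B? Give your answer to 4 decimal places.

0.2923

Let the stationary distribution be π with π = πP and π_1 + π_2 + π_3 + π_4 = 1.
π_1 = 0.28·π_1 + 0.36·π_2 + 0.4·π_3 + 0.16·π_4
π_2 = 0.36·π_1 + 0.24·π_2 + 0.28·π_3 + 0.28·π_4
π_3 = 0.12·π_1 + 0.24·π_2 + 0.12·π_3 + 0.28·π_4
Solving with the normalization constraint gives π = (0.3000, 0.2923, 0.1899, 0.2177).
So the stationary probability of B is 0.2923.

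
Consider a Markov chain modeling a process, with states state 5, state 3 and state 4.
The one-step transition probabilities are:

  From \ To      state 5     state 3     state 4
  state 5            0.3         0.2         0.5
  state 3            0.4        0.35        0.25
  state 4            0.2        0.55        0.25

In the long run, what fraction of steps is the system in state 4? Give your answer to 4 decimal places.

Let the stationary distribution be π with π = πP and π_1 + π_2 + π_3 = 1.
π_1 = 0.3·π_1 + 0.4·π_2 + 0.2·π_3
π_2 = 0.2·π_1 + 0.35·π_2 + 0.55·π_3
Solving with the normalization constraint gives π = (0.3043, 0.3696, 0.3261).
So the stationary probability of state 4 is 0.3261.

0.3261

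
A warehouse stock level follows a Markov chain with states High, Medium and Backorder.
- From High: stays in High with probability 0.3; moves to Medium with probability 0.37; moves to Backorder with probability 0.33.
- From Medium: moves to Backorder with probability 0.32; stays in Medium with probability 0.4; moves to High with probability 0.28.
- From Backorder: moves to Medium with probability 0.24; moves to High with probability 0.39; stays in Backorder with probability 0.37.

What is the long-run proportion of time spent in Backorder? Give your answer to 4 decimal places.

0.3403

Let the stationary distribution be π with π = πP and π_1 + π_2 + π_3 = 1.
π_1 = 0.3·π_1 + 0.28·π_2 + 0.39·π_3
π_2 = 0.37·π_1 + 0.4·π_2 + 0.24·π_3
Solving with the normalization constraint gives π = (0.3239, 0.3358, 0.3403).
So the stationary probability of Backorder is 0.3403.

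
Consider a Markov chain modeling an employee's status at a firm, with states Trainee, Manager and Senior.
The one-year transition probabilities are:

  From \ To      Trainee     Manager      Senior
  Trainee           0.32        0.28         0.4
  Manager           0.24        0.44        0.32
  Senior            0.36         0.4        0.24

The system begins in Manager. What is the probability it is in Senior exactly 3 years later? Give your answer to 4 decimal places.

0.3187

Propagate the distribution vector 3 years from Manager.
After 0 years: (0.0000, 1.0000, 0.0000)
After 1 year: (0.2400, 0.4400, 0.3200)
After 2 years: (0.2976, 0.3888, 0.3136)
After 3 years: (0.3014, 0.3798, 0.3187)
P(in Senior after 3 years) = 0.3187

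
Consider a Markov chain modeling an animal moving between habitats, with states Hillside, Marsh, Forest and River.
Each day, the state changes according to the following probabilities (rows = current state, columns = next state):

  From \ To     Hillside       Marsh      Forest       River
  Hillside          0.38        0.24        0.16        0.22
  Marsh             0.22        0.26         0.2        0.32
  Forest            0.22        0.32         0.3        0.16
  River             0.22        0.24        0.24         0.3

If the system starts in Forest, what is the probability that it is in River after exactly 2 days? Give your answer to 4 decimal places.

0.2468

Propagate the distribution vector 2 days from Forest.
After 0 days: (0.0000, 0.0000, 1.0000, 0.0000)
After 1 day: (0.2200, 0.3200, 0.3000, 0.1600)
After 2 days: (0.2552, 0.2704, 0.2276, 0.2468)
P(in River after 2 days) = 0.2468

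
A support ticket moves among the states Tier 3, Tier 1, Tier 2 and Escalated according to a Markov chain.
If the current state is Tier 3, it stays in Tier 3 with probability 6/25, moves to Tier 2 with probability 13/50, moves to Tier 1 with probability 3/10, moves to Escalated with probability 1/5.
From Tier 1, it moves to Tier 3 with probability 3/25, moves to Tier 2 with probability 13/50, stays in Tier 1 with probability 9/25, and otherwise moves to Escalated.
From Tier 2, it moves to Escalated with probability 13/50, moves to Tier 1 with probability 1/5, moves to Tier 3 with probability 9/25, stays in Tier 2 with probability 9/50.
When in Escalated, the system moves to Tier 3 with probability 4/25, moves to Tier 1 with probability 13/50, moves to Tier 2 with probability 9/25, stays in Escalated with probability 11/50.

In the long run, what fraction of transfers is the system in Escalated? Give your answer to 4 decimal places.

0.2374

Let the stationary distribution be π with π = πP and π_1 + π_2 + π_3 + π_4 = 1.
π_1 = 0.24·π_1 + 0.12·π_2 + 0.36·π_3 + 0.16·π_4
π_2 = 0.3·π_1 + 0.36·π_2 + 0.2·π_3 + 0.26·π_4
π_3 = 0.26·π_1 + 0.26·π_2 + 0.18·π_3 + 0.36·π_4
Solving with the normalization constraint gives π = (0.2188, 0.2811, 0.2627, 0.2374).
So the stationary probability of Escalated is 0.2374.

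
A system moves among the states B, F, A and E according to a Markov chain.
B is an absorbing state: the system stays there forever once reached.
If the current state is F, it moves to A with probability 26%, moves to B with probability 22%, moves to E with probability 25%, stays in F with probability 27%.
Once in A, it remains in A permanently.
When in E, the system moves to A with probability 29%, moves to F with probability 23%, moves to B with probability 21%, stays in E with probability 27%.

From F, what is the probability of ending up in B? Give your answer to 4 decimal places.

0.4483

Let h(s) be the probability of absorption at B starting from transient state s. Then h(B) = 1 and h(A) = 0. By first-step analysis:
h(F) = 0.22·1 + 0.27·h(F) + 0.26·0 + 0.25·h(E)
h(E) = 0.21·1 + 0.23·h(F) + 0.29·0 + 0.27·h(E)
Solving: h(F) = 0.4483, h(E) = 0.4289.
Starting from F, the probability is 0.4483.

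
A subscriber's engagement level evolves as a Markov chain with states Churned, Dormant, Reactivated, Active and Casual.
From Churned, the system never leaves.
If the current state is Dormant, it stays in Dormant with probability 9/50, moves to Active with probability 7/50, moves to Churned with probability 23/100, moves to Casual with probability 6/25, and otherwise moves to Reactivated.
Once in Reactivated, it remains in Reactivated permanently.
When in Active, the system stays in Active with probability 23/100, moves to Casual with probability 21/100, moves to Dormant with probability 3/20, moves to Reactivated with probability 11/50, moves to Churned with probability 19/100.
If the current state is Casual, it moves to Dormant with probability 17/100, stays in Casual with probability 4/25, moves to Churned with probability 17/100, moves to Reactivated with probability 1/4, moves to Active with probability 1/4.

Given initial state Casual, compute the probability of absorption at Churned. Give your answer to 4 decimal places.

0.4383

Let h(s) be the probability of absorption at Churned starting from transient state s. Then h(Churned) = 1 and h(Reactivated) = 0. By first-step analysis:
h(Dormant) = 0.23·1 + 0.18·h(Dormant) + 0.21·0 + 0.14·h(Active) + 0.24·h(Casual)
h(Active) = 0.19·1 + 0.15·h(Dormant) + 0.22·0 + 0.23·h(Active) + 0.21·h(Casual)
h(Casual) = 0.17·1 + 0.17·h(Dormant) + 0.25·0 + 0.25·h(Active) + 0.16·h(Casual)
Solving: h(Dormant) = 0.4875, h(Active) = 0.4613, h(Casual) = 0.4383.
Starting from Casual, the probability is 0.4383.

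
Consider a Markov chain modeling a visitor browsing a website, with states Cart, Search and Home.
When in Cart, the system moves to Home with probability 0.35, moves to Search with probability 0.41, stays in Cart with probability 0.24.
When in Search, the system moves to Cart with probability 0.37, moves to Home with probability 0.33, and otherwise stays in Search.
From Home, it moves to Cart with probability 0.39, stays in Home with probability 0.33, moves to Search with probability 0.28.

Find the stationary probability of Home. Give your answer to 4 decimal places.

0.3367

Let the stationary distribution be π with π = πP and π_1 + π_2 + π_3 = 1.
π_1 = 0.24·π_1 + 0.37·π_2 + 0.39·π_3
π_2 = 0.41·π_1 + 0.3·π_2 + 0.28·π_3
Solving with the normalization constraint gives π = (0.3334, 0.3299, 0.3367).
So the stationary probability of Home is 0.3367.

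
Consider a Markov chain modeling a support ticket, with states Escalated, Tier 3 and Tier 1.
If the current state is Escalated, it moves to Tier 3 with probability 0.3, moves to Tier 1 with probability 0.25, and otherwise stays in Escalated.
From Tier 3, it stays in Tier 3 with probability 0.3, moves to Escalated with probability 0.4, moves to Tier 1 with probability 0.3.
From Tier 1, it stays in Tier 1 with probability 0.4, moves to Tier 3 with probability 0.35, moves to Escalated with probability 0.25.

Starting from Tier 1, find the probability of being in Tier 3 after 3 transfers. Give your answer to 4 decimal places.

Propagate the distribution vector 3 transfers from Tier 1.
After 0 transfers: (0.0000, 0.0000, 1.0000)
After 1 transfer: (0.2500, 0.3500, 0.4000)
After 2 transfers: (0.3525, 0.3200, 0.3275)
After 3 transfers: (0.3685, 0.3164, 0.3151)
P(in Tier 3 after 3 transfers) = 0.3164

0.3164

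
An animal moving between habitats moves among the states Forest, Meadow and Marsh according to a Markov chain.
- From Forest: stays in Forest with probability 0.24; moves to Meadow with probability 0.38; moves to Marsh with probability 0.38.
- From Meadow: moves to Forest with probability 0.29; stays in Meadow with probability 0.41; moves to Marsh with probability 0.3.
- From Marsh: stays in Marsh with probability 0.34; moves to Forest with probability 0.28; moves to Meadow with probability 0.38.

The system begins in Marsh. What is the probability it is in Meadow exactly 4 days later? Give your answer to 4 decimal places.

Propagate the distribution vector 4 days from Marsh.
After 0 days: (0.0000, 0.0000, 1.0000)
After 1 day: (0.2800, 0.3800, 0.3400)
After 2 days: (0.2726, 0.3914, 0.3360)
After 3 days: (0.2730, 0.3917, 0.3352)
After 4 days: (0.2730, 0.3918, 0.3353)
P(in Meadow after 4 days) = 0.3918

0.3918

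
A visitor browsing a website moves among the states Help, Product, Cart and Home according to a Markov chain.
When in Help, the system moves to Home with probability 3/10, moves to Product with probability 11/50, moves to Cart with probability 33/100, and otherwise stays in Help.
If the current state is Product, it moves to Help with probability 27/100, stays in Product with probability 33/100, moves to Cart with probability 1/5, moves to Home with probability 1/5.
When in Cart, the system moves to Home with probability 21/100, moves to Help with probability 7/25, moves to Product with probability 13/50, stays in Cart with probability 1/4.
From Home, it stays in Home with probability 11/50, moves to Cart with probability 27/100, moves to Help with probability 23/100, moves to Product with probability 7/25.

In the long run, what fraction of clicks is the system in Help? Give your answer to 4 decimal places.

0.2351

Let the stationary distribution be π with π = πP and π_1 + π_2 + π_3 + π_4 = 1.
π_1 = 0.15·π_1 + 0.27·π_2 + 0.28·π_3 + 0.23·π_4
π_2 = 0.22·π_1 + 0.33·π_2 + 0.26·π_3 + 0.28·π_4
π_3 = 0.33·π_1 + 0.2·π_2 + 0.25·π_3 + 0.27·π_4
Solving with the normalization constraint gives π = (0.2351, 0.2744, 0.2597, 0.2307).
So the stationary probability of Help is 0.2351.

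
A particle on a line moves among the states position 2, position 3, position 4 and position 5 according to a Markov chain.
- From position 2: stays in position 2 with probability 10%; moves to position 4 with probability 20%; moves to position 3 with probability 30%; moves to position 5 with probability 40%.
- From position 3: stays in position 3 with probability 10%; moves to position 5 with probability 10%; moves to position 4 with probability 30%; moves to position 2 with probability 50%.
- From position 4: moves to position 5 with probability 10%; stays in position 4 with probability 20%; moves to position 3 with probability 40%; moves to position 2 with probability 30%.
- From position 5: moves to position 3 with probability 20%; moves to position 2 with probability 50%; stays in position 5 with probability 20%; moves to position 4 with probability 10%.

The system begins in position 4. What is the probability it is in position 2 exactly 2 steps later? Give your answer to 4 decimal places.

Propagate the distribution vector 2 steps from position 4.
After 0 steps: (0.0000, 0.0000, 1.0000, 0.0000)
After 1 step: (0.3000, 0.4000, 0.2000, 0.1000)
After 2 steps: (0.3400, 0.2300, 0.2300, 0.2000)
P(in position 2 after 2 steps) = 0.3400

0.3400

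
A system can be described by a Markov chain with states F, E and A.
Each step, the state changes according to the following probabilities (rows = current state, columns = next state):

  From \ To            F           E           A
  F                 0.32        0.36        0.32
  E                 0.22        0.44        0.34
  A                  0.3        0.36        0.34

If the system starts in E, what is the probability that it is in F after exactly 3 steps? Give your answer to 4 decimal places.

0.2738

Propagate the distribution vector 3 steps from E.
After 0 steps: (0.0000, 1.0000, 0.0000)
After 1 step: (0.2200, 0.4400, 0.3400)
After 2 steps: (0.2692, 0.3952, 0.3356)
After 3 steps: (0.2738, 0.3916, 0.3346)
P(in F after 3 steps) = 0.2738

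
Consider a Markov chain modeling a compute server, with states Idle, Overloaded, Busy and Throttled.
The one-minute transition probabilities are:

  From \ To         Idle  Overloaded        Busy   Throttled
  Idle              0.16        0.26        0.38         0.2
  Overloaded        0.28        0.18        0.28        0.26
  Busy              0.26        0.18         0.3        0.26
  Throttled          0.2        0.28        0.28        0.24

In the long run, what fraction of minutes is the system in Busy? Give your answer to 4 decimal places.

0.3089

Let the stationary distribution be π with π = πP and π_1 + π_2 + π_3 + π_4 = 1.
π_1 = 0.16·π_1 + 0.28·π_2 + 0.26·π_3 + 0.2·π_4
π_2 = 0.26·π_1 + 0.18·π_2 + 0.18·π_3 + 0.28·π_4
π_3 = 0.38·π_1 + 0.28·π_2 + 0.3·π_3 + 0.28·π_4
Solving with the normalization constraint gives π = (0.2272, 0.2223, 0.3089, 0.2415).
So the stationary probability of Busy is 0.3089.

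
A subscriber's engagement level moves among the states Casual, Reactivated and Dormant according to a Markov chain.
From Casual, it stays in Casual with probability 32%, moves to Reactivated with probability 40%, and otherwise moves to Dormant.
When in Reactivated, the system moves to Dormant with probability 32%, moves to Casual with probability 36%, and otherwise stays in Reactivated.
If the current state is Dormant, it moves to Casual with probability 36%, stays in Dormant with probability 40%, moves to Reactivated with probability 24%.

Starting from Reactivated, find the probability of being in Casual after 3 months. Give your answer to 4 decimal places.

Propagate the distribution vector 3 months from Reactivated.
After 0 months: (0.0000, 1.0000, 0.0000)
After 1 month: (0.3600, 0.3200, 0.3200)
After 2 months: (0.3456, 0.3232, 0.3312)
After 3 months: (0.3462, 0.3212, 0.3327)
P(in Casual after 3 months) = 0.3462

0.3462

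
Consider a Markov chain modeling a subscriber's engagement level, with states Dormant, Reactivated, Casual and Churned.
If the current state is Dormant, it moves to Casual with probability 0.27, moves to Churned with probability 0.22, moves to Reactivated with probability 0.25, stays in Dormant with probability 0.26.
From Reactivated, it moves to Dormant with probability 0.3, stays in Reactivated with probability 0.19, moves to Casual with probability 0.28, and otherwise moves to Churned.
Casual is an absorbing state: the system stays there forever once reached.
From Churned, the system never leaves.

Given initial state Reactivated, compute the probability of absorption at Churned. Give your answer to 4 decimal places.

Let h(s) be the probability of absorption at Churned starting from transient state s. Then h(Churned) = 1 and h(Casual) = 0. By first-step analysis:
h(Dormant) = 0.26·h(Dormant) + 0.25·h(Reactivated) + 0.27·0 + 0.22·1
h(Reactivated) = 0.3·h(Dormant) + 0.19·h(Reactivated) + 0.28·0 + 0.23·1
Solving: h(Dormant) = 0.4495, h(Reactivated) = 0.4504.
Starting from Reactivated, the probability is 0.4504.

0.4504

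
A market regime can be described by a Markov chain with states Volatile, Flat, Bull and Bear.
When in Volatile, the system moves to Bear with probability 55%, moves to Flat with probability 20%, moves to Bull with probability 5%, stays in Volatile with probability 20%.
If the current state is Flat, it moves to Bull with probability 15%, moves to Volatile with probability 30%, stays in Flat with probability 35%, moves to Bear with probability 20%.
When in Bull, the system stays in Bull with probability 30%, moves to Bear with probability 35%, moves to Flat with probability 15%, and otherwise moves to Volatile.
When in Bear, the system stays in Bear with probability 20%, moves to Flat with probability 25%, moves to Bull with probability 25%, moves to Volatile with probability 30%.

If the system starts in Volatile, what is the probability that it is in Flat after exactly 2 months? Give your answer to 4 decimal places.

Propagate the distribution vector 2 months from Volatile.
After 0 months: (1.0000, 0.0000, 0.0000, 0.0000)
After 1 month: (0.2000, 0.2000, 0.0500, 0.5500)
After 2 months: (0.2750, 0.2550, 0.1925, 0.2775)
P(in Flat after 2 months) = 0.2550

0.2550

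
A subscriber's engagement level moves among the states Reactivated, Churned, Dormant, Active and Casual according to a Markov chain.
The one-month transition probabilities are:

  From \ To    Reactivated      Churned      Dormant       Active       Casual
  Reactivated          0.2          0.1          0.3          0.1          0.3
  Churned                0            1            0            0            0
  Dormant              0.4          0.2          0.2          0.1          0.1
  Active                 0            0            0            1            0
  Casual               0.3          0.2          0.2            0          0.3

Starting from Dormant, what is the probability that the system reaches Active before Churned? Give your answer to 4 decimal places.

0.3210

Let h(s) be the probability of absorption at Active starting from transient state s. Then h(Active) = 1 and h(Churned) = 0. By first-step analysis:
h(Reactivated) = 0.2·h(Reactivated) + 0.1·0 + 0.3·h(Dormant) + 0.1·1 + 0.3·h(Casual)
h(Dormant) = 0.4·h(Reactivated) + 0.2·0 + 0.2·h(Dormant) + 0.1·1 + 0.1·h(Casual)
h(Casual) = 0.3·h(Reactivated) + 0.2·0 + 0.2·h(Dormant) + 0.3·h(Casual)
Solving: h(Reactivated) = 0.3333, h(Dormant) = 0.3210, h(Casual) = 0.2346.
Starting from Dormant, the probability is 0.3210.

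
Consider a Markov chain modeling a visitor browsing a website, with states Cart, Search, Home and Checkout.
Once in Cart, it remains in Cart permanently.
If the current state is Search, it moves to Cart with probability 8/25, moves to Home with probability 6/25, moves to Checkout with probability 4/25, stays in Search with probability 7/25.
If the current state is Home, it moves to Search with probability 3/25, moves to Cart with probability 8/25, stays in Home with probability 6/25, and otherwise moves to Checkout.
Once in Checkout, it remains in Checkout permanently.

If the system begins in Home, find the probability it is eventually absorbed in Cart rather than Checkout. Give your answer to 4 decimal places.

Let h(s) be the probability of absorption at Cart starting from transient state s. Then h(Cart) = 1 and h(Checkout) = 0. By first-step analysis:
h(Search) = 0.32·1 + 0.28·h(Search) + 0.24·h(Home) + 0.16·0
h(Home) = 0.32·1 + 0.12·h(Search) + 0.24·h(Home) + 0.32·0
Solving: h(Search) = 0.6173, h(Home) = 0.5185.
Starting from Home, the probability is 0.5185.

0.5185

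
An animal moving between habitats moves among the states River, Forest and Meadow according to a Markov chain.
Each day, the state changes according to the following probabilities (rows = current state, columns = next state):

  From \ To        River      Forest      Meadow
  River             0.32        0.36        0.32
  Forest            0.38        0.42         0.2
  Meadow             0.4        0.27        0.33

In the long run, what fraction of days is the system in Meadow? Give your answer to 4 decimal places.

Let the stationary distribution be π with π = πP and π_1 + π_2 + π_3 = 1.
π_1 = 0.32·π_1 + 0.38·π_2 + 0.4·π_3
π_2 = 0.36·π_1 + 0.42·π_2 + 0.27·π_3
Solving with the normalization constraint gives π = (0.3638, 0.3562, 0.2801).
So the stationary probability of Meadow is 0.2801.

0.2801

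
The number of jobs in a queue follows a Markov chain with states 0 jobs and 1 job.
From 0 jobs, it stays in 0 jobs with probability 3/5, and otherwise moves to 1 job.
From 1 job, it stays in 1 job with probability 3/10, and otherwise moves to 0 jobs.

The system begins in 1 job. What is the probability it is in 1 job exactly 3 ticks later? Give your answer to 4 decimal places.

0.3630

Propagate the distribution vector 3 ticks from 1 job.
After 0 ticks: (0.0000, 1.0000)
After 1 tick: (0.7000, 0.3000)
After 2 ticks: (0.6300, 0.3700)
After 3 ticks: (0.6370, 0.3630)
P(in 1 job after 3 ticks) = 0.3630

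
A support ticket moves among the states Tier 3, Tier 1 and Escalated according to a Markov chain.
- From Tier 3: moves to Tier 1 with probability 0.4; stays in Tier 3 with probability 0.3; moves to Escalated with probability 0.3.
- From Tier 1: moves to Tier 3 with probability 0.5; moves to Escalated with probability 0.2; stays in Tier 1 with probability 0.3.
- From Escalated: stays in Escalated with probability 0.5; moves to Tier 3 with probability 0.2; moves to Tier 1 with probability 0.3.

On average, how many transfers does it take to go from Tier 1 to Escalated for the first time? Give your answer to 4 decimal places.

Let t(s) be the expected number of transfers to first reach Escalated from state s, with t(Escalated) = 0. Conditioning on the first transfer:
t(Tier 3) = 1 + 0.3·t(Tier 3) + 0.4·t(Tier 1)
t(Tier 1) = 1 + 0.5·t(Tier 3) + 0.3·t(Tier 1)
Solving: t(Tier 3) = 3.7931, t(Tier 1) = 4.1379.
Expected transfers from Tier 1 to Escalated: 4.1379.

4.1379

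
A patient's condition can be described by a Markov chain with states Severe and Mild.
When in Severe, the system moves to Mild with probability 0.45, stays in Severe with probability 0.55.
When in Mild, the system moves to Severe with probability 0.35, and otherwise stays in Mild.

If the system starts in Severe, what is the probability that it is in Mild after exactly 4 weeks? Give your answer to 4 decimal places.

Propagate the distribution vector 4 weeks from Severe.
After 0 weeks: (1.0000, 0.0000)
After 1 week: (0.5500, 0.4500)
After 2 weeks: (0.4600, 0.5400)
After 3 weeks: (0.4420, 0.5580)
After 4 weeks: (0.4384, 0.5616)
P(in Mild after 4 weeks) = 0.5616

0.5616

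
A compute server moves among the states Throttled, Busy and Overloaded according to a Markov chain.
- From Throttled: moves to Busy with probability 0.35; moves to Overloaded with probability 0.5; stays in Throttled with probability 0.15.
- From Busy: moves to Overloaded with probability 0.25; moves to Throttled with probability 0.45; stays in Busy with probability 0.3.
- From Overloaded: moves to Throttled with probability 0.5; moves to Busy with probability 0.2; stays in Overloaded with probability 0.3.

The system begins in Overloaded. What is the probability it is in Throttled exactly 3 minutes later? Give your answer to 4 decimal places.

0.3750

Propagate the distribution vector 3 minutes from Overloaded.
After 0 minutes: (0.0000, 0.0000, 1.0000)
After 1 minute: (0.5000, 0.2000, 0.3000)
After 2 minutes: (0.3150, 0.2950, 0.3900)
After 3 minutes: (0.3750, 0.2768, 0.3483)
P(in Throttled after 3 minutes) = 0.3750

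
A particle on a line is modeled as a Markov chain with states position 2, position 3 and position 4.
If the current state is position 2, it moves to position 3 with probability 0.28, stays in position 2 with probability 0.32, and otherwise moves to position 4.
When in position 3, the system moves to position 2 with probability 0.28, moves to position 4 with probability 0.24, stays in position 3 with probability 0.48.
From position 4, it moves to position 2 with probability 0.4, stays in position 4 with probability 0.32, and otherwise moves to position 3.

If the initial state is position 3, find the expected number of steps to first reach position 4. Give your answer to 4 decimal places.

3.4884

Let t(s) be the expected number of steps to first reach position 4 from state s, with t(position 4) = 0. Conditioning on the first step:
t(position 2) = 1 + 0.32·t(position 2) + 0.28·t(position 3)
t(position 3) = 1 + 0.28·t(position 2) + 0.48·t(position 3)
Solving: t(position 2) = 2.9070, t(position 3) = 3.4884.
Expected steps from position 3 to position 4: 3.4884.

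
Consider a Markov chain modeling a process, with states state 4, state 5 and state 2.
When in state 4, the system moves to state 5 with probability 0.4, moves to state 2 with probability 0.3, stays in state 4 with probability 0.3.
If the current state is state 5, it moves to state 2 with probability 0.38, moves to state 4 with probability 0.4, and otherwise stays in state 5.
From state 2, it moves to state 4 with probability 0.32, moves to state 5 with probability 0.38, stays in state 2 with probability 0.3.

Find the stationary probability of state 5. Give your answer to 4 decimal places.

Let the stationary distribution be π with π = πP and π_1 + π_2 + π_3 = 1.
π_1 = 0.3·π_1 + 0.4·π_2 + 0.32·π_3
π_2 = 0.4·π_1 + 0.22·π_2 + 0.38·π_3
Solving with the normalization constraint gives π = (0.3399, 0.3334, 0.3267).
So the stationary probability of state 5 is 0.3334.

0.3334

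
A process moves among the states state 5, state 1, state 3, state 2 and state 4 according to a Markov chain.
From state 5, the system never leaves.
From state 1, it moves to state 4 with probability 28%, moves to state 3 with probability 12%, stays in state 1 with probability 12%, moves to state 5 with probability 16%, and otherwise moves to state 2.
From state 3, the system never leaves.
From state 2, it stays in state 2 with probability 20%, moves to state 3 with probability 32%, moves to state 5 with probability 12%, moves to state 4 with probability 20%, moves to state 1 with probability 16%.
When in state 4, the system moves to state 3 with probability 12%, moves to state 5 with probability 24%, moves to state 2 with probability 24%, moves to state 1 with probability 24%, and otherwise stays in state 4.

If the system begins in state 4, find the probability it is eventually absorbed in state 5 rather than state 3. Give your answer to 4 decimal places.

0.5351

Let h(s) be the probability of absorption at state 5 starting from transient state s. Then h(state 5) = 1 and h(state 3) = 0. By first-step analysis:
h(state 1) = 0.16·1 + 0.12·h(state 1) + 0.12·0 + 0.32·h(state 2) + 0.28·h(state 4)
h(state 2) = 0.12·1 + 0.16·h(state 1) + 0.32·0 + 0.2·h(state 2) + 0.2·h(state 4)
h(state 4) = 0.24·1 + 0.24·h(state 1) + 0.12·0 + 0.24·h(state 2) + 0.16·h(state 4)
Solving: h(state 1) = 0.4910, h(state 2) = 0.3820, h(state 4) = 0.5351.
Starting from state 4, the probability is 0.5351.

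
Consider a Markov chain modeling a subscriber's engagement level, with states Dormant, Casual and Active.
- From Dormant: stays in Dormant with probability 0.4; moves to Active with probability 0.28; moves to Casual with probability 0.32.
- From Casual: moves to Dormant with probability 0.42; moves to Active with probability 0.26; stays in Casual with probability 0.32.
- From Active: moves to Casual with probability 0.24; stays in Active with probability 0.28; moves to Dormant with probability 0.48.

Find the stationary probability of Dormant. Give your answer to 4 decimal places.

0.4279

Let the stationary distribution be π with π = πP and π_1 + π_2 + π_3 = 1.
π_1 = 0.4·π_1 + 0.42·π_2 + 0.48·π_3
π_2 = 0.32·π_1 + 0.32·π_2 + 0.24·π_3
Solving with the normalization constraint gives π = (0.4279, 0.2981, 0.2740).
So the stationary probability of Dormant is 0.4279.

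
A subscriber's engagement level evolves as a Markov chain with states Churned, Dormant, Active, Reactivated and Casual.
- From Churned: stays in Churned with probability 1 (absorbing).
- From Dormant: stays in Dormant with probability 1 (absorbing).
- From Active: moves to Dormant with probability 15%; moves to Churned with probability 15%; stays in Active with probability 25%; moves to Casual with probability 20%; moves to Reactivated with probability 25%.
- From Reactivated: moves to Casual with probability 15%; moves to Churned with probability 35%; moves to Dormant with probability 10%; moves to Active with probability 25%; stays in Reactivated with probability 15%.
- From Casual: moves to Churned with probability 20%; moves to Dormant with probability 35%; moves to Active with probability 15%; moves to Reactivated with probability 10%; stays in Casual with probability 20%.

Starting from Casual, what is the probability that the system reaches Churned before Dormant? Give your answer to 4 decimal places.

Let h(s) be the probability of absorption at Churned starting from transient state s. Then h(Churned) = 1 and h(Dormant) = 0. By first-step analysis:
h(Active) = 0.15·1 + 0.15·0 + 0.25·h(Active) + 0.25·h(Reactivated) + 0.2·h(Casual)
h(Reactivated) = 0.35·1 + 0.1·0 + 0.25·h(Active) + 0.15·h(Reactivated) + 0.15·h(Casual)
h(Casual) = 0.2·1 + 0.35·0 + 0.15·h(Active) + 0.1·h(Reactivated) + 0.2·h(Casual)
Solving: h(Active) = 0.5289, h(Reactivated) = 0.6431, h(Casual) = 0.4296.
Starting from Casual, the probability is 0.4296.

0.4296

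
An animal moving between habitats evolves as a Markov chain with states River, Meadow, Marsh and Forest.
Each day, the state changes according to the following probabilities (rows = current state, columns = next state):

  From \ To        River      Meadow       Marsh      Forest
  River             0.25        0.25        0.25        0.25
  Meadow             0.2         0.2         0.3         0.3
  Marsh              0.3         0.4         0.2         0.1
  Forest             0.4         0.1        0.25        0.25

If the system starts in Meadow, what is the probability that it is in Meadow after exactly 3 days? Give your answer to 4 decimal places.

0.2425

Propagate the distribution vector 3 days from Meadow.
After 0 days: (0.0000, 1.0000, 0.0000, 0.0000)
After 1 day: (0.2000, 0.2000, 0.3000, 0.3000)
After 2 days: (0.3000, 0.2400, 0.2450, 0.2150)
After 3 days: (0.2825, 0.2425, 0.2498, 0.2253)
P(in Meadow after 3 days) = 0.2425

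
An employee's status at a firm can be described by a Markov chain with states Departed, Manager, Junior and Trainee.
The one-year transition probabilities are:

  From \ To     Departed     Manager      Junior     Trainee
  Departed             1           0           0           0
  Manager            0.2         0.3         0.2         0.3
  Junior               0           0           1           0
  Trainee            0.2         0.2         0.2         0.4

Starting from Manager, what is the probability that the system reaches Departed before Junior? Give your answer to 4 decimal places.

Let h(s) be the probability of absorption at Departed starting from transient state s. Then h(Departed) = 1 and h(Junior) = 0. By first-step analysis:
h(Manager) = 0.2·1 + 0.3·h(Manager) + 0.2·0 + 0.3·h(Trainee)
h(Trainee) = 0.2·1 + 0.2·h(Manager) + 0.2·0 + 0.4·h(Trainee)
Solving: h(Manager) = 0.5000, h(Trainee) = 0.5000.
Starting from Manager, the probability is 0.5000.

0.5000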